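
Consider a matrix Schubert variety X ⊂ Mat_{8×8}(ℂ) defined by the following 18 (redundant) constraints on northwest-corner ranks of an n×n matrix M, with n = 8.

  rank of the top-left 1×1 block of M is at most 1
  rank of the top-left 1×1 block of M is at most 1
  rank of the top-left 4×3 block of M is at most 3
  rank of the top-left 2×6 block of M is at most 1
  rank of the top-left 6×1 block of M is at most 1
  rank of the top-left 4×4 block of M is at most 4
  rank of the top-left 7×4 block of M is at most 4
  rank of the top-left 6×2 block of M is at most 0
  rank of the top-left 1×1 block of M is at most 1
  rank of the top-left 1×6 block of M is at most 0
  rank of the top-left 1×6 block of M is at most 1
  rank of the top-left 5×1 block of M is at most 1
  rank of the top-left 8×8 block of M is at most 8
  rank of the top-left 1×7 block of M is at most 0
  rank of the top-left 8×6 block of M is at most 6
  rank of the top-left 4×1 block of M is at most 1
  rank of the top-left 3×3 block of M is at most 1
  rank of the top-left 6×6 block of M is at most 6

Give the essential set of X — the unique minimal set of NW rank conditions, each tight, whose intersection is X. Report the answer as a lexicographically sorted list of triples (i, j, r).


Recovering R(i,j) via the rank-extension bound from the 18 conditions:

  row 1: 0 0 0 0 0 0 0 1
  row 2: 0 0 1 1 1 1 1 2
  row 3: 0 0 1 2 2 2 2 3
  row 4: 0 0 1 2 3 3 3 4
  row 5: 0 0 1 2 3 4 4 5
  row 6: 0 0 1 2 3 4 5 6
  row 7: 1 1 2 3 4 5 6 7
  row 8: 1 2 3 4 5 6 7 8

second differences of R give the permutation w = (8, 3, 4, 5, 6, 7, 1, 2).

D(w) has 17 cells with 2 SE-corners; essential set:

[(1, 7, 0), (6, 2, 0)]


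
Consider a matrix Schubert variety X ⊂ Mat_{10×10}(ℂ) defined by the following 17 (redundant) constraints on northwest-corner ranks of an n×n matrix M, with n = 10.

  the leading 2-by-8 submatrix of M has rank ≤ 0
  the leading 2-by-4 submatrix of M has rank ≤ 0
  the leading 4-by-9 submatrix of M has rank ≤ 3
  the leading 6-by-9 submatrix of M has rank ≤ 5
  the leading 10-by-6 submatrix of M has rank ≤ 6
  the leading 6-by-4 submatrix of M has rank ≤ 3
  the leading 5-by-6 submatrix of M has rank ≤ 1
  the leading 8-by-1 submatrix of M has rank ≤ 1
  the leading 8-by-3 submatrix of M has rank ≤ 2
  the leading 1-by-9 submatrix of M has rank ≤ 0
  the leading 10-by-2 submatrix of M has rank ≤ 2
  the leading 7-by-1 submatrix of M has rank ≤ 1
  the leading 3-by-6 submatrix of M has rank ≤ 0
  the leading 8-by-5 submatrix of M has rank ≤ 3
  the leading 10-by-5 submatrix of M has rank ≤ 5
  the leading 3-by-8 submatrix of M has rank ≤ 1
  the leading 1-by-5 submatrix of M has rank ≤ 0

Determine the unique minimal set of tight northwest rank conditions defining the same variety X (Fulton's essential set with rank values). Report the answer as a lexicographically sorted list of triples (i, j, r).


Computing R[i][j] = min implied NW-rank bound (n=10, 17 conditions):

  i=1: 0, 0, 0, 0, 0, 0, 0, 0, 0, 1
  i=2: 0, 0, 0, 0, 0, 0, 0, 0, 1, 2
  i=3: 0, 0, 0, 0, 0, 0, 1, 1, 2, 3
  i=4: 1, 1, 1, 1, 1, 1, 2, 2, 3, 4
  i=5: 1, 1, 1, 1, 1, 1, 2, 3, 4, 5
  i=6: 1, 2, 2, 2, 2, 2, 3, 4, 5, 6
  i=7: 1, 2, 2, 3, 3, 3, 4, 5, 6, 7
  i=8: 1, 2, 2, 3, 3, 4, 5, 6, 7, 8
  i=9: 1, 2, 3, 4, 4, 5, 6, 7, 8, 9
  i=10: 1, 2, 3, 4, 5, 6, 7, 8, 9, 10

so w = (10, 9, 7, 1, 8, 2, 4, 6, 3, 5).

D(w) has 31 cells with 6 SE-corners; essential set:

[(1, 9, 0), (2, 8, 0), (3, 6, 0), (5, 6, 1), (8, 3, 2), (8, 5, 3)]


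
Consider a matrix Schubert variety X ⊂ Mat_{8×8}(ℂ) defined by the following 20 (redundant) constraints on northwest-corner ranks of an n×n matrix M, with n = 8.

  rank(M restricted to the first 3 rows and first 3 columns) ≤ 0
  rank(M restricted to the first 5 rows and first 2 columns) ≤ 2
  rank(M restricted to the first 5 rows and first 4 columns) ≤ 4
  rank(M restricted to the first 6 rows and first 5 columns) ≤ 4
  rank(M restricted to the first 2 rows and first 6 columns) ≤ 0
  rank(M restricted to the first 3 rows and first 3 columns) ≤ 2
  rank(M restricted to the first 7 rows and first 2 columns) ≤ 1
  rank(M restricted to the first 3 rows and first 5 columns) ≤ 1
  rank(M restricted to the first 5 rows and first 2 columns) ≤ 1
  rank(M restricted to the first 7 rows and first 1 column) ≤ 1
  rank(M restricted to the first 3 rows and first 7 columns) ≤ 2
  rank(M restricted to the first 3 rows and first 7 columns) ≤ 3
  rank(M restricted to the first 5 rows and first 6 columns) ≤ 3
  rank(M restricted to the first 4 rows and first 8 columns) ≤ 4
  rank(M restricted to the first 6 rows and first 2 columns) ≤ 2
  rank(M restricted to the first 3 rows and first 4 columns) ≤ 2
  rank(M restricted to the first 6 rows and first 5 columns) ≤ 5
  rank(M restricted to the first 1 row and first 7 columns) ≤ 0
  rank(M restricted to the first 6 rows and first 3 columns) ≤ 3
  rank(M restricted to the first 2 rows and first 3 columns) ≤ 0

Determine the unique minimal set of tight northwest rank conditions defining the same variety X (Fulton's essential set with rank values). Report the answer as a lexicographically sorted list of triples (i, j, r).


Recovering R(i,j) via the rank-extension bound from the 20 conditions:

  row 1: 0 0 0 0 0 0 0 1
  row 2: 0 0 0 0 0 0 1 2
  row 3: 0 0 0 1 1 1 2 3
  row 4: 1 1 1 2 2 2 3 4
  row 5: 1 1 2 3 3 3 4 5
  row 6: 1 1 2 3 4 4 5 6
  row 7: 1 1 2 3 4 5 6 7
  row 8: 1 2 3 4 5 6 7 8

second differences of R give the permutation w = (8, 7, 4, 1, 3, 5, 6, 2).

D(w) has 19 cells with 4 SE-corners; essential set:

[(1, 7, 0), (2, 6, 0), (3, 3, 0), (7, 2, 1)]


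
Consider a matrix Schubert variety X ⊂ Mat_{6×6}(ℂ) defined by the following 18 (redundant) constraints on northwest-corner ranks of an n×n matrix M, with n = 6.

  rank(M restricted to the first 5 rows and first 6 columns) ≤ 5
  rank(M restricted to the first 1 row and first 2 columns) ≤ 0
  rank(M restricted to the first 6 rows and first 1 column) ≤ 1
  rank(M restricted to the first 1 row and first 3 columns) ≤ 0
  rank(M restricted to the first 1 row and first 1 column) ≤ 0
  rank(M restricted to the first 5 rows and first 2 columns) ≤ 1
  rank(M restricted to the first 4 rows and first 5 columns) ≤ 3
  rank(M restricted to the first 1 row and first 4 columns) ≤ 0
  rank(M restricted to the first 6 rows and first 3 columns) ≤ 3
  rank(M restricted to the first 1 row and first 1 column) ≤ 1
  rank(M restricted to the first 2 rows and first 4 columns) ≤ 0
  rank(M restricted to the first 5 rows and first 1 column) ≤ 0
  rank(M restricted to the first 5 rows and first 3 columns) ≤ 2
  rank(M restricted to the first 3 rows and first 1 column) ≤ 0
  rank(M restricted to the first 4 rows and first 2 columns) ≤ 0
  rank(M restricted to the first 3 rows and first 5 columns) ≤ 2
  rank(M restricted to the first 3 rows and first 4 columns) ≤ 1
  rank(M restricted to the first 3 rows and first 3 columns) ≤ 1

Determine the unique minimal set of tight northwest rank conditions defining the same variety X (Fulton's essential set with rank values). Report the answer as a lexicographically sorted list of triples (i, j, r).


Recovering R(i,j) via the rank-extension bound from the 18 conditions:

  row 1: 0 | 0 | 0 | 0 | 1 | 1
  row 2: 0 | 0 | 0 | 0 | 1 | 2
  row 3: 0 | 0 | 1 | 1 | 2 | 3
  row 4: 0 | 0 | 1 | 2 | 3 | 4
  row 5: 0 | 1 | 2 | 3 | 4 | 5
  row 6: 1 | 2 | 3 | 4 | 5 | 6

second differences of R give the permutation w = (5, 6, 3, 4, 2, 1).

Fulton essential set (3 of the 13 Rothe cells):

[(2, 4, 0), (4, 2, 0), (5, 1, 0)]


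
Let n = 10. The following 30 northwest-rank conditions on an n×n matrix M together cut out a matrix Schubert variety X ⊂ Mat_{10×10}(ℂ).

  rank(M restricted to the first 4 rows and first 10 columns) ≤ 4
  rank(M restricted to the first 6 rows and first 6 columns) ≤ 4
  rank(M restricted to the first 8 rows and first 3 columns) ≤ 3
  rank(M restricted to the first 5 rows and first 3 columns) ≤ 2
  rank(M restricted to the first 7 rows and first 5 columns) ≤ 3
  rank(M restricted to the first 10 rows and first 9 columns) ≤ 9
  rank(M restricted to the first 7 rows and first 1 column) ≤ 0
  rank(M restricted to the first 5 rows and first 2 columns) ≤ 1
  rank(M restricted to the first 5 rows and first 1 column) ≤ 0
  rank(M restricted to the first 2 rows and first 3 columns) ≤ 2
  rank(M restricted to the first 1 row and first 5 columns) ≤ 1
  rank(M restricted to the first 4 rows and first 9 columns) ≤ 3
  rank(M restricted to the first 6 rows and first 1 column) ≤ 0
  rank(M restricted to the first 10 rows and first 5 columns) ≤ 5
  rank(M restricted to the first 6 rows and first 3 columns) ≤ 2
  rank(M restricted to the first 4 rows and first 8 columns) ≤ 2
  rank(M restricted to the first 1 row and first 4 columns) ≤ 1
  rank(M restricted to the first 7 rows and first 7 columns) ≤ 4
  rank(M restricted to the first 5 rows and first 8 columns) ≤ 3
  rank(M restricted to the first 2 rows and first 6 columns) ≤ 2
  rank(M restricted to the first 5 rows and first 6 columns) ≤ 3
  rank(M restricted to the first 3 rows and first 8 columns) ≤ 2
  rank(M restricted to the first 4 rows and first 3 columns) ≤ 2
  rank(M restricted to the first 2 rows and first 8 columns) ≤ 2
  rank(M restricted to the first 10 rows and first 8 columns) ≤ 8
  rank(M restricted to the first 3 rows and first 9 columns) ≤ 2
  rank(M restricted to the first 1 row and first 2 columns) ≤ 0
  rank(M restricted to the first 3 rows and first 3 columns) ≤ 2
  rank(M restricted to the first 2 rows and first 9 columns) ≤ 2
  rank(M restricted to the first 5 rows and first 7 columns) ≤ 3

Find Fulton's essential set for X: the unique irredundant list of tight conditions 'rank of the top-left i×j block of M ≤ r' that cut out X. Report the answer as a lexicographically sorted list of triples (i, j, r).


Rank table r_w(10×10) implied by the 30 constraints:

  0 | 0 | 1 | 1 | 1 | 1 | 1 | 1 | 1 | 1
  0 | 1 | 2 | 2 | 2 | 2 | 2 | 2 | 2 | 2
  0 | 1 | 2 | 2 | 2 | 2 | 2 | 2 | 2 | 3
  0 | 1 | 2 | 2 | 2 | 2 | 2 | 2 | 3 | 4
  0 | 1 | 2 | 3 | 3 | 3 | 3 | 3 | 4 | 5
  0 | 1 | 2 | 3 | 3 | 4 | 4 | 4 | 5 | 6
  0 | 1 | 2 | 3 | 3 | 4 | 4 | 5 | 6 | 7
  1 | 2 | 3 | 4 | 4 | 5 | 5 | 6 | 7 | 8
  1 | 2 | 3 | 4 | 5 | 6 | 6 | 7 | 8 | 9
  1 | 2 | 3 | 4 | 5 | 6 | 7 | 8 | 9 | 10

so w = (3, 2, 10, 9, 4, 6, 8, 1, 5, 7).

D(w) has 22 cells with 6 SE-corners; essential set:

[(1, 2, 0), (3, 9, 2), (4, 8, 2), (7, 1, 0), (7, 5, 3), (7, 7, 4)]


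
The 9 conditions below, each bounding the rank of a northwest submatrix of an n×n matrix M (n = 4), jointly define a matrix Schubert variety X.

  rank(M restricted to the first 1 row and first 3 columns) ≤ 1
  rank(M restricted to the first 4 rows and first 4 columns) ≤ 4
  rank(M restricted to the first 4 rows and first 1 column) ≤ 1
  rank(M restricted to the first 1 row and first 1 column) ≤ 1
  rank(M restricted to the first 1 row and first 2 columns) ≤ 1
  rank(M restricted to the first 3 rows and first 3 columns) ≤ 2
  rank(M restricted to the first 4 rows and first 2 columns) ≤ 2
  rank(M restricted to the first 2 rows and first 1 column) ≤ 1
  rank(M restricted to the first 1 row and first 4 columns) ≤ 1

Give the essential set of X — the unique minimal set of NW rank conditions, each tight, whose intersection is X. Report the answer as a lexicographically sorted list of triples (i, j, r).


Propagating the 9 rank bounds to every northwest block:

  R[1]: 1 | 1 | 1 | 1
  R[2]: 1 | 2 | 2 | 2
  R[3]: 1 | 2 | 2 | 3
  R[4]: 1 | 2 | 3 | 4

hence w(1..4) = (1, 2, 4, 3).

|D(w)|=1, |Ess(w)|=1:

[(3, 3, 2)]


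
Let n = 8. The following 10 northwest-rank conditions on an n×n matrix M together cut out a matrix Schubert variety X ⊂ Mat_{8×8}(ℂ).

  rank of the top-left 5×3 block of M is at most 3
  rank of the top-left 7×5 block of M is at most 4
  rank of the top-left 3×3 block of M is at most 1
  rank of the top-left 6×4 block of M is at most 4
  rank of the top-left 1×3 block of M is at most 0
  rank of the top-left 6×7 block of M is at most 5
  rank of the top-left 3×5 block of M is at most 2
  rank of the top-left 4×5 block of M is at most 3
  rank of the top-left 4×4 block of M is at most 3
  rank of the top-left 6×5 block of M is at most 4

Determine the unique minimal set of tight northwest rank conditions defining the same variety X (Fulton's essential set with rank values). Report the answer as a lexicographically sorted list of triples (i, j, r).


The tightest implied rank at each (i,j), from the 10 conditions:

  R[1]: 0, 0, 0, 1, 1, 1, 1, 1
  R[2]: 1, 1, 1, 2, 2, 2, 2, 2
  R[3]: 1, 1, 1, 2, 2, 3, 3, 3
  R[4]: 1, 2, 2, 3, 3, 4, 4, 4
  R[5]: 1, 2, 3, 4, 4, 5, 5, 5
  R[6]: 1, 2, 3, 4, 4, 5, 5, 6
  R[7]: 1, 2, 3, 4, 4, 5, 6, 7
  R[8]: 1, 2, 3, 4, 5, 6, 7, 8

hence w(1..8) = (4, 1, 6, 2, 3, 8, 7, 5).

Fulton essential set (5 of the 9 Rothe cells):

[(1, 3, 0), (3, 3, 1), (3, 5, 2), (6, 7, 5), (7, 5, 4)]


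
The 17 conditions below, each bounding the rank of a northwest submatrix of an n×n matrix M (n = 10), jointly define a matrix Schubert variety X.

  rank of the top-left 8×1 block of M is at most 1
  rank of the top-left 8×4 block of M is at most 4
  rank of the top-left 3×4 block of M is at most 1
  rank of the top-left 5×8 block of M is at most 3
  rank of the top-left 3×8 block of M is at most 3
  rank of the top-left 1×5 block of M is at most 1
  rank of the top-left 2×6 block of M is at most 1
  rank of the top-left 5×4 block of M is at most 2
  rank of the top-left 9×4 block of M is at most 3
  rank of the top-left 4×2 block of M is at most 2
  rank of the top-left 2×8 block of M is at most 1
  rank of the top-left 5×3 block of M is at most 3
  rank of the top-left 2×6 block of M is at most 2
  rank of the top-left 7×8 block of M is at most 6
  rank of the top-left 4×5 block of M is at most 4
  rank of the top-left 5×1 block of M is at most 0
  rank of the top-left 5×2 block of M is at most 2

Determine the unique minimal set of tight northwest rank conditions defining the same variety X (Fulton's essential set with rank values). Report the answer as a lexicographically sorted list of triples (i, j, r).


Computing R[i][j] = min implied NW-rank bound (n=10, 17 conditions):

  row 1: 0 1 1 1 1 1 1 1 1 1
  row 2: 0 1 1 1 1 1 1 1 2 2
  row 3: 0 1 1 1 2 2 2 2 3 3
  row 4: 0 1 2 2 3 3 3 3 4 4
  row 5: 0 1 2 2 3 3 3 3 4 5
  row 6: 1 2 3 3 4 4 4 4 5 6
  row 7: 1 2 3 3 4 5 5 5 6 7
  row 8: 1 2 3 3 4 5 6 6 7 8
  row 9: 1 2 3 3 4 5 6 7 8 9
  row 10: 1 2 3 4 5 6 7 8 9 10

reading off 1-entries of Δ²R: w = (2, 9, 5, 3, 10, 1, 6, 7, 8, 4).

|D(w)|=20, |Ess(w)|=6:

[(2, 8, 1), (3, 4, 1), (5, 1, 0), (5, 4, 2), (5, 8, 3), (9, 4, 3)]


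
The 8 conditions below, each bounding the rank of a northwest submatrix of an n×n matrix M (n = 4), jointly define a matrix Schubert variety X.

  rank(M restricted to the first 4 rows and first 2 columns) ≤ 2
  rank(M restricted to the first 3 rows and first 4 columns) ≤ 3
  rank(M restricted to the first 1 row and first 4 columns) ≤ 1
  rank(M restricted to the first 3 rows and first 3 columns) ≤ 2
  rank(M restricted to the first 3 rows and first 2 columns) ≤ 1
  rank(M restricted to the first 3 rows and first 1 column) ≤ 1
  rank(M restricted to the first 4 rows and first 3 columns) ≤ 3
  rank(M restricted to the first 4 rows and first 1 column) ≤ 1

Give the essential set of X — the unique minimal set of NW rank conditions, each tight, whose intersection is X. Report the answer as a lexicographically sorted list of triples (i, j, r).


Recovering R(i,j) via the rank-extension bound from the 8 conditions:

  1 1 1 1
  1 1 2 2
  1 1 2 3
  1 2 3 4

second differences of R give the permutation w = (1, 3, 4, 2).

1 SE-corner of the 2-cell Rothe diagram gives Ess(w):

[(3, 2, 1)]


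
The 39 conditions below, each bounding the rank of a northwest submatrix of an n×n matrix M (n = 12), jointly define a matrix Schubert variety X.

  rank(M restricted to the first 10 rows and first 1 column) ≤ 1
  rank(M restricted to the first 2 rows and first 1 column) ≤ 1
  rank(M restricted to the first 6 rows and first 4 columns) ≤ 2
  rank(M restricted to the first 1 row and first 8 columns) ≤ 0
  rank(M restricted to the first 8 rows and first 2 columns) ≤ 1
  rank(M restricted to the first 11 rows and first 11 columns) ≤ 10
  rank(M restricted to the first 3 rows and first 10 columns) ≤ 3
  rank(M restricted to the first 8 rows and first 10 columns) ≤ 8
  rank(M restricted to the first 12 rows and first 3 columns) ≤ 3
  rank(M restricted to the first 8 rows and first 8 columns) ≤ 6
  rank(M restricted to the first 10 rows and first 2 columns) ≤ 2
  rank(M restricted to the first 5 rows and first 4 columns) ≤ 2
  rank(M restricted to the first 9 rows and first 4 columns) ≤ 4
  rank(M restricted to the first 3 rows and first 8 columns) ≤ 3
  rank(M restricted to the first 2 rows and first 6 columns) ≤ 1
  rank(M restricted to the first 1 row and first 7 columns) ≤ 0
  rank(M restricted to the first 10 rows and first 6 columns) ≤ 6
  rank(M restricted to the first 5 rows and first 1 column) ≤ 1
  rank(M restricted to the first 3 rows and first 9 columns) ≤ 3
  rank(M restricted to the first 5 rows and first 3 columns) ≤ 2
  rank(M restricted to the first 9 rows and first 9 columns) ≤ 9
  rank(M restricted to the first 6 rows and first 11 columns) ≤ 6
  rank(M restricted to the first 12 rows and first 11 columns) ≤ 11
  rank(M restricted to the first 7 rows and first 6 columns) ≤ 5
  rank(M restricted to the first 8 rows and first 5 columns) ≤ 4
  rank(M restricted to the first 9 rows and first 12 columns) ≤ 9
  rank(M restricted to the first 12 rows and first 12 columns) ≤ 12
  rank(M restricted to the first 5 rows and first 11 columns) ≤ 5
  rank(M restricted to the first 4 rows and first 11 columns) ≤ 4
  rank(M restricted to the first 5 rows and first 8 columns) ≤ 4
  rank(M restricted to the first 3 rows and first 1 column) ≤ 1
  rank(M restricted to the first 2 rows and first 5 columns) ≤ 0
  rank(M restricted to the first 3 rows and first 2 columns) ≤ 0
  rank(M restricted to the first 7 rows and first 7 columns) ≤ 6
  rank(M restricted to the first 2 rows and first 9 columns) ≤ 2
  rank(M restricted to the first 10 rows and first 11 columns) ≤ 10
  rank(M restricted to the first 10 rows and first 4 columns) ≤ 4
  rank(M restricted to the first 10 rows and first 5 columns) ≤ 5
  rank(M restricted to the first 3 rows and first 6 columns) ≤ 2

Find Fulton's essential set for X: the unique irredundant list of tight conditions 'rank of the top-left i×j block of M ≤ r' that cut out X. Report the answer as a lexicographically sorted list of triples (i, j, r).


Computing R[i][j] = min implied NW-rank bound (n=12, 39 conditions):

  i=1: 0  0  0  0  0  0  0  0  1  1  1  1
  i=2: 0  0  0  0  0  1  1  1  2  2  2  2
  i=3: 0  0  1  1  1  2  2  2  3  3  3  3
  i=4: 1  1  2  2  2  3  3  3  4  4  4  4
  i=5: 1  1  2  2  3  4  4  4  5  5  5  5
  i=6: 1  1  2  2  3  4  5  5  6  6  6  6
  i=7: 1  1  2  3  4  5  6  6  7  7  7  7
  i=8: 1  1  2  3  4  5  6  6  7  8  8  8
  i=9: 1  2  3  4  5  6  7  7  8  9  9  9
  i=10: 1  2  3  4  5  6  7  8  9  10  10  10
  i=11: 1  2  3  4  5  6  7  8  9  10  10  11
  i=12: 1  2  3  4  5  6  7  8  9  10  11  12

so w = (9, 6, 3, 1, 5, 7, 4, 10, 2, 8, 12, 11).

|D(w)|=23, |Ess(w)|=7:

[(1, 8, 0), (2, 5, 0), (3, 2, 0), (6, 4, 2), (8, 2, 1), (8, 8, 6), (11, 11, 10)]


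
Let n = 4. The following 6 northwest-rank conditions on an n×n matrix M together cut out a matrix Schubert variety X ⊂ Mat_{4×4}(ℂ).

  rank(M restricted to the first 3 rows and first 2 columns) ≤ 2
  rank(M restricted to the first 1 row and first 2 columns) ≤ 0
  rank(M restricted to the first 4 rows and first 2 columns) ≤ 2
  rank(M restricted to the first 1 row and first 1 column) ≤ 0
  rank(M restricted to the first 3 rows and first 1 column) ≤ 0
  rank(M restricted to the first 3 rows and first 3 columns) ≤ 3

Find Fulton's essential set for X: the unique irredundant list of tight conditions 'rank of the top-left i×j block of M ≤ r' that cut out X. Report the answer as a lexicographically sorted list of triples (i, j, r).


Recovering R(i,j) via the rank-extension bound from the 6 conditions:

  R[1]: 0  0  1  1
  R[2]: 0  1  2  2
  R[3]: 0  1  2  3
  R[4]: 1  2  3  4

second differences of R give the permutation w = (3, 2, 4, 1).

Fulton essential set (2 of the 4 Rothe cells):

[(1, 2, 0), (3, 1, 0)]


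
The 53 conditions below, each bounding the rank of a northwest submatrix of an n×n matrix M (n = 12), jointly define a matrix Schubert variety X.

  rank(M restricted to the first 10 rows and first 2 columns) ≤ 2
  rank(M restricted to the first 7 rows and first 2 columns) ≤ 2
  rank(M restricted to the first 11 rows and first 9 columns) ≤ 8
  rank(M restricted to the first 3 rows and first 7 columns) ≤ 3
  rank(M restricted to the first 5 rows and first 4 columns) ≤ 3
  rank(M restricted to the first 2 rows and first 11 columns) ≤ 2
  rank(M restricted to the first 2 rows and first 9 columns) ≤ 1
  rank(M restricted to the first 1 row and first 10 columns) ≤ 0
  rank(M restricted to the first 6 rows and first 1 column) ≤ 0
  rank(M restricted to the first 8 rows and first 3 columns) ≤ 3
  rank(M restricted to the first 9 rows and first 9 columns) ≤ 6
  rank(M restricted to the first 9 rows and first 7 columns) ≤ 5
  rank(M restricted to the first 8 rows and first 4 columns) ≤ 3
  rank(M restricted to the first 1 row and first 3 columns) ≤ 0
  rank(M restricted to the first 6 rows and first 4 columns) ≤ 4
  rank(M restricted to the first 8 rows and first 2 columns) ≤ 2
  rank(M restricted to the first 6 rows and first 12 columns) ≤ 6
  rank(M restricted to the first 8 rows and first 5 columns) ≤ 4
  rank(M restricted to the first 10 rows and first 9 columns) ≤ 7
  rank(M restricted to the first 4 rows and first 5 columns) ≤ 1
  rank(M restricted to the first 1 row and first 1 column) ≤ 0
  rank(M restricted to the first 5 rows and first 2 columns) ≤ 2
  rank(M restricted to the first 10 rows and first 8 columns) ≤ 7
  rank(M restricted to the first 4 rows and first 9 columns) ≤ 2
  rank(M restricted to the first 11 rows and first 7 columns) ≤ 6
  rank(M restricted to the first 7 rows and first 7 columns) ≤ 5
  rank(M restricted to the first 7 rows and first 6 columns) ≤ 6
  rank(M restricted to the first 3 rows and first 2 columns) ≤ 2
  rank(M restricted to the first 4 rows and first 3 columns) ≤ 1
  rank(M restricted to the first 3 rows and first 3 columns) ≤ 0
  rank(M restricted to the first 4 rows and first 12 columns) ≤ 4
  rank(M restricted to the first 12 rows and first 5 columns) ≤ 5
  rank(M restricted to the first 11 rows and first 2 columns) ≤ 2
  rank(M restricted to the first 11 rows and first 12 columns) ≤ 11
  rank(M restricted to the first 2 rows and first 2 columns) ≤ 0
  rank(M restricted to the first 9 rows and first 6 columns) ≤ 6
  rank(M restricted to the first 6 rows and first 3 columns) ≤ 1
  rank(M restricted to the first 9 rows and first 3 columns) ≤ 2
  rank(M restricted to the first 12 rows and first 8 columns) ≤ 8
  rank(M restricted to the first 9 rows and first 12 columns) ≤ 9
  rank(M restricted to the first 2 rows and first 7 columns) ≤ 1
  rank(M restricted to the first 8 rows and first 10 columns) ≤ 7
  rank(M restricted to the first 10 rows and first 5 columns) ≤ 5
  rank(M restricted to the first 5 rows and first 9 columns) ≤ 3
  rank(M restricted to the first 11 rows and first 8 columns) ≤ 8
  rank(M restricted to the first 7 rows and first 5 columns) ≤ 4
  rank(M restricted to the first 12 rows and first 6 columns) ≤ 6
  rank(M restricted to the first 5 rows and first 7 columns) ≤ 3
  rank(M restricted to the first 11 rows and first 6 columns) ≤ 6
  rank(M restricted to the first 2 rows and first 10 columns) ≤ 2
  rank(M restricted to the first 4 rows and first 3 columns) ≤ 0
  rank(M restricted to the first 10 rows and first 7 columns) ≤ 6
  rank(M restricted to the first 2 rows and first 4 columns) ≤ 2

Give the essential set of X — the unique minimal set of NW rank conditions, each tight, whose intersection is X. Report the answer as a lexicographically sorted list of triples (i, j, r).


Rank table r_w(12×12) implied by the 53 constraints:

  row 1: 0  0  0  0  0  0  0  0  0  0  1  1
  row 2: 0  0  0  1  1  1  1  1  1  1  2  2
  row 3: 0  0  0  1  1  2  2  2  2  2  3  3
  row 4: 0  0  0  1  1  2  2  2  2  3  4  4
  row 5: 0  1  1  2  2  3  3  3  3  4  5  5
  row 6: 0  1  1  2  3  4  4  4  4  5  6  6
  row 7: 1  2  2  3  4  5  5  5  5  6  7  7
  row 8: 1  2  2  3  4  5  5  6  6  7  8  8
  row 9: 1  2  2  3  4  5  5  6  6  7  8  9
  row 10: 1  2  3  4  5  6  6  7  7  8  9  10
  row 11: 1  2  3  4  5  6  6  7  8  9  10  11
  row 12: 1  2  3  4  5  6  7  8  9  10  11  12

giving w = (11, 4, 6, 10, 2, 5, 1, 8, 12, 3, 9, 7) via Δ²R.

D(w) has 33 cells with 10 SE-corners; essential set:

[(1, 10, 0), (4, 3, 0), (4, 5, 1), (4, 9, 2), (6, 1, 0), (6, 3, 1), (9, 3, 2), (9, 7, 5), (9, 9, 6), (11, 7, 6)]


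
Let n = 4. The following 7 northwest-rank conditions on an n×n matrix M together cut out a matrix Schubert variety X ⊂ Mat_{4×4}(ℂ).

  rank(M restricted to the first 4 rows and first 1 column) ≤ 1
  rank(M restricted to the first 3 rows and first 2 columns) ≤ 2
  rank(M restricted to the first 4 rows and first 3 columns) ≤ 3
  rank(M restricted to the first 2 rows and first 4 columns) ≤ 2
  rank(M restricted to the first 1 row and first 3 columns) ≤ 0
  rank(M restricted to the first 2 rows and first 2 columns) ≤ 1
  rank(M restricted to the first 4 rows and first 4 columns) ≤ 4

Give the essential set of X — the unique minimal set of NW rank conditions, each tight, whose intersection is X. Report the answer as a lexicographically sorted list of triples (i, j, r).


Propagating the 7 rank bounds to every northwest block:

  R[1]: 0, 0, 0, 1
  R[2]: 1, 1, 1, 2
  R[3]: 1, 2, 2, 3
  R[4]: 1, 2, 3, 4

the unique w with this rank table is (4, 1, 2, 3).

Rothe diagram D(w) (3 cells), 1 SE-corner (essential condition):

[(1, 3, 0)]


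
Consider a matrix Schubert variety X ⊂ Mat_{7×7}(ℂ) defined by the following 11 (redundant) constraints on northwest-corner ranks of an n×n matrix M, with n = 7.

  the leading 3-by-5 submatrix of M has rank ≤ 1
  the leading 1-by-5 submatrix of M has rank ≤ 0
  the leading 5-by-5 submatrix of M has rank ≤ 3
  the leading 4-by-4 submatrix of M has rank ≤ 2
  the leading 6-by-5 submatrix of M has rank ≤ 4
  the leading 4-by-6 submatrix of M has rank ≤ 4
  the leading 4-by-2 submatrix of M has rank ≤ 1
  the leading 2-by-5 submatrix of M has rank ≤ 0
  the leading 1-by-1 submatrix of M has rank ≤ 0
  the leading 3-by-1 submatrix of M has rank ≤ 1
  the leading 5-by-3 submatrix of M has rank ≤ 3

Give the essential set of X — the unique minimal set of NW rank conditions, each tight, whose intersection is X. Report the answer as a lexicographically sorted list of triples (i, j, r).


Rank table r_w(7×7) implied by the 11 constraints:

  0  0  0  0  0  1  1
  0  0  0  0  0  1  2
  1  1  1  1  1  2  3
  1  1  2  2  2  3  4
  1  2  3  3  3  4  5
  1  2  3  4  4  5  6
  1  2  3  4  5  6  7

hence w(1..7) = (6, 7, 1, 3, 2, 4, 5).

ℓ(w)=11; the 2 essential cells (i,j,r):

[(2, 5, 0), (4, 2, 1)]


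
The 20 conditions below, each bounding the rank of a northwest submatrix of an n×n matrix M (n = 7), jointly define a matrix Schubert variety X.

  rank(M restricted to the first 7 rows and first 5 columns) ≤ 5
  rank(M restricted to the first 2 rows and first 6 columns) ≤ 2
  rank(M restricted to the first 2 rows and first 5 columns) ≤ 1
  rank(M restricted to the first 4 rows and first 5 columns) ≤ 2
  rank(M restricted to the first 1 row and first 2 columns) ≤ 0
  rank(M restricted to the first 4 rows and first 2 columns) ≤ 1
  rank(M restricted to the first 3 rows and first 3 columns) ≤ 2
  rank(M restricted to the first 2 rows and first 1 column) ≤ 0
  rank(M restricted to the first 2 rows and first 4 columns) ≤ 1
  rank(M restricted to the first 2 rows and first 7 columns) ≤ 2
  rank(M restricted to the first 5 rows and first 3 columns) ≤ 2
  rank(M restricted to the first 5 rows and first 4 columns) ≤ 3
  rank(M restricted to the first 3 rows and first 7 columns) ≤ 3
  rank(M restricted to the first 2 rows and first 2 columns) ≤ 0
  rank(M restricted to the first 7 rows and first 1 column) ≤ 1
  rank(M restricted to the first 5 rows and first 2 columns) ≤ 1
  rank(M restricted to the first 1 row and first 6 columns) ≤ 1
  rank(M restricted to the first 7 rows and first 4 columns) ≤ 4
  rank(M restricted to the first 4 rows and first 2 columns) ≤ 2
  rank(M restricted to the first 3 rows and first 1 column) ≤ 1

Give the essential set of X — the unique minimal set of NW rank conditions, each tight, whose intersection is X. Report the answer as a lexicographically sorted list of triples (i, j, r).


The tightest implied rank at each (i,j), from the 20 conditions:

  row 1: 0 0 1 1 1 1 1
  row 2: 0 0 1 1 1 2 2
  row 3: 1 1 2 2 2 3 3
  row 4: 1 1 2 2 2 3 4
  row 5: 1 1 2 3 3 4 5
  row 6: 1 2 3 4 4 5 6
  row 7: 1 2 3 4 5 6 7

the unique w with this rank table is (3, 6, 1, 7, 4, 2, 5).

4 SE-corners of the 10-cell Rothe diagram give Ess(w):

[(2, 2, 0), (2, 5, 1), (4, 5, 2), (5, 2, 1)]


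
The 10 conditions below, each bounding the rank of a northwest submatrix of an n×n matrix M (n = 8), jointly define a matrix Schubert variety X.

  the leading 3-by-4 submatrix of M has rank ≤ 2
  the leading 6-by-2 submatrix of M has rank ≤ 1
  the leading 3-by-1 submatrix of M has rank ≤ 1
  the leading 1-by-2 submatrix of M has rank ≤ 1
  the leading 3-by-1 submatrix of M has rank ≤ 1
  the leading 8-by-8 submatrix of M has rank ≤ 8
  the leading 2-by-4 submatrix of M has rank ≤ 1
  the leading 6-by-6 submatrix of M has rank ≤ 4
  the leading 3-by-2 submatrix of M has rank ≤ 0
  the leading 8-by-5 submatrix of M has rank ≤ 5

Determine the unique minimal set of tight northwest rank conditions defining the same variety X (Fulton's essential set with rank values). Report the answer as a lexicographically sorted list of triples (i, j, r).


Propagating the 10 rank bounds to every northwest block:

  R[1]: 0 0 1 1 1 1 1 1
  R[2]: 0 0 1 1 2 2 2 2
  R[3]: 0 0 1 2 3 3 3 3
  R[4]: 1 1 2 3 4 4 4 4
  R[5]: 1 1 2 3 4 4 5 5
  R[6]: 1 1 2 3 4 4 5 6
  R[7]: 1 2 3 4 5 5 6 7
  R[8]: 1 2 3 4 5 6 7 8

giving w = (3, 5, 4, 1, 7, 8, 2, 6) via Δ²R.

4 SE-corners of the 11-cell Rothe diagram give Ess(w):

[(2, 4, 1), (3, 2, 0), (6, 2, 1), (6, 6, 4)]


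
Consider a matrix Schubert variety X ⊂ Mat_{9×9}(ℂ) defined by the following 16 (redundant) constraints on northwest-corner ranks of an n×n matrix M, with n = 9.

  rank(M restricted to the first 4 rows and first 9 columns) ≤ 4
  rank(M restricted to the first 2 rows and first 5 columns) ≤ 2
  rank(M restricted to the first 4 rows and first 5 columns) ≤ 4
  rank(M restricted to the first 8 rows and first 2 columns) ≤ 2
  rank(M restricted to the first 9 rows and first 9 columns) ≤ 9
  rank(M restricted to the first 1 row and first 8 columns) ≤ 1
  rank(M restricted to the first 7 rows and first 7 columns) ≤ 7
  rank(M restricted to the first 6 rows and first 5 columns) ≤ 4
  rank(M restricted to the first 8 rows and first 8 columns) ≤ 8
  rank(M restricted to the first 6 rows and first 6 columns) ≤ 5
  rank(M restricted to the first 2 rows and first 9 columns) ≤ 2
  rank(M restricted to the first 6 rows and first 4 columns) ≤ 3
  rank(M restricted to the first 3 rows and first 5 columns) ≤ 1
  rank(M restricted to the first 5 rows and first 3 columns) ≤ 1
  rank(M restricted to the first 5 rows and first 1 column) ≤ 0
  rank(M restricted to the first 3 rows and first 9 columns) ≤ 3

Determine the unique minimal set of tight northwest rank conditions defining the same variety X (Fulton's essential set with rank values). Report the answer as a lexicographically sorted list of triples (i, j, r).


Recovering R(i,j) via the rank-extension bound from the 16 conditions:

  row 1: 0, 1, 1, 1, 1, 1, 1, 1, 1
  row 2: 0, 1, 1, 1, 1, 2, 2, 2, 2
  row 3: 0, 1, 1, 1, 1, 2, 3, 3, 3
  row 4: 0, 1, 1, 2, 2, 3, 4, 4, 4
  row 5: 0, 1, 1, 2, 3, 4, 5, 5, 5
  row 6: 1, 2, 2, 3, 4, 5, 6, 6, 6
  row 7: 1, 2, 3, 4, 5, 6, 7, 7, 7
  row 8: 1, 2, 3, 4, 5, 6, 7, 8, 8
  row 9: 1, 2, 3, 4, 5, 6, 7, 8, 9

so w = (2, 6, 7, 4, 5, 1, 3, 8, 9).

Fulton essential set (3 of the 13 Rothe cells):

[(3, 5, 1), (5, 1, 0), (5, 3, 1)]


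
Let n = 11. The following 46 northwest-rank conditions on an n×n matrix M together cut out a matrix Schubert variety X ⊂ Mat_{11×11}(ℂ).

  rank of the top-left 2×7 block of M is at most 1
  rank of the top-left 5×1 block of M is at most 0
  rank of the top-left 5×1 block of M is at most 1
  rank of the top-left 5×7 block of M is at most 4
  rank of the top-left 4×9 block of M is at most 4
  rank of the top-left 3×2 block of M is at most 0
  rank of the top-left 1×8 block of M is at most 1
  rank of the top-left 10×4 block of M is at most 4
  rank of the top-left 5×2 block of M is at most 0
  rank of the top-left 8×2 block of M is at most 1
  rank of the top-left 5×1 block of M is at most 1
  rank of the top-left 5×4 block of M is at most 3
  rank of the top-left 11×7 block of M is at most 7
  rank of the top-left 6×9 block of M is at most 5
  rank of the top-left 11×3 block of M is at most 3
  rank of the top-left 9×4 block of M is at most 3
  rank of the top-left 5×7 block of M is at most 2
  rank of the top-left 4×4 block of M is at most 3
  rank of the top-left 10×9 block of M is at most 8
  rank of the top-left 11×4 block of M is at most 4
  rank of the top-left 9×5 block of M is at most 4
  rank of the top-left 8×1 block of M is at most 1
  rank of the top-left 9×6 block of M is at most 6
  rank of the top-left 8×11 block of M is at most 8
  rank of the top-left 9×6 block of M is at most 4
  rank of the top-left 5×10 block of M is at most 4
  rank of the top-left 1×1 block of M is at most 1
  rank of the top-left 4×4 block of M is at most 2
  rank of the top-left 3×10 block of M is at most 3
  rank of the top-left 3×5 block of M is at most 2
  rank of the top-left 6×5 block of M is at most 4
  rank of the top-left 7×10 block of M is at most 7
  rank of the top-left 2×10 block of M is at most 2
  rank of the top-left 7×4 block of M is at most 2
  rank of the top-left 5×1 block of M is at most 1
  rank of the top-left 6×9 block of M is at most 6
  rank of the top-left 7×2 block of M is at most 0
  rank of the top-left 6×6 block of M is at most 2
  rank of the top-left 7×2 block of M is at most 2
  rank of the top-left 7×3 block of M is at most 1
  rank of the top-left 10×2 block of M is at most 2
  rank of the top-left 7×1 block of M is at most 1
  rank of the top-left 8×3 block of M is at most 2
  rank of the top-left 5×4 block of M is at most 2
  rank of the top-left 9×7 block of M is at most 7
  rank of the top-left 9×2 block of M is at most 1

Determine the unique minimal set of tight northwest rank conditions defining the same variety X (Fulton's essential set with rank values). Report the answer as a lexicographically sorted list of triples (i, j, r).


Propagating the 46 rank bounds to every northwest block:

  0  0  1  1  1  1  1  1  1  1  1
  0  0  1  1  1  1  1  2  2  2  2
  0  0  1  2  2  2  2  3  3  3  3
  0  0  1  2  2  2  2  3  4  4  4
  0  0  1  2  2  2  2  3  4  4  5
  0  0  1  2  2  2  3  4  5  5  6
  0  0  1  2  3  3  4  5  6  6  7
  1  1  2  3  4  4  5  6  7  7  8
  1  1  2  3  4  4  5  6  7  8  9
  1  2  3  4  5  5  6  7  8  9  10
  1  2  3  4  5  6  7  8  9  10  11

reading off 1-entries of Δ²R: w = (3, 8, 4, 9, 11, 7, 5, 1, 10, 2, 6).

ℓ(w)=29; the 7 essential cells (i,j,r):

[(2, 7, 1), (5, 7, 2), (5, 10, 4), (6, 6, 2), (7, 2, 0), (9, 2, 1), (9, 6, 4)]


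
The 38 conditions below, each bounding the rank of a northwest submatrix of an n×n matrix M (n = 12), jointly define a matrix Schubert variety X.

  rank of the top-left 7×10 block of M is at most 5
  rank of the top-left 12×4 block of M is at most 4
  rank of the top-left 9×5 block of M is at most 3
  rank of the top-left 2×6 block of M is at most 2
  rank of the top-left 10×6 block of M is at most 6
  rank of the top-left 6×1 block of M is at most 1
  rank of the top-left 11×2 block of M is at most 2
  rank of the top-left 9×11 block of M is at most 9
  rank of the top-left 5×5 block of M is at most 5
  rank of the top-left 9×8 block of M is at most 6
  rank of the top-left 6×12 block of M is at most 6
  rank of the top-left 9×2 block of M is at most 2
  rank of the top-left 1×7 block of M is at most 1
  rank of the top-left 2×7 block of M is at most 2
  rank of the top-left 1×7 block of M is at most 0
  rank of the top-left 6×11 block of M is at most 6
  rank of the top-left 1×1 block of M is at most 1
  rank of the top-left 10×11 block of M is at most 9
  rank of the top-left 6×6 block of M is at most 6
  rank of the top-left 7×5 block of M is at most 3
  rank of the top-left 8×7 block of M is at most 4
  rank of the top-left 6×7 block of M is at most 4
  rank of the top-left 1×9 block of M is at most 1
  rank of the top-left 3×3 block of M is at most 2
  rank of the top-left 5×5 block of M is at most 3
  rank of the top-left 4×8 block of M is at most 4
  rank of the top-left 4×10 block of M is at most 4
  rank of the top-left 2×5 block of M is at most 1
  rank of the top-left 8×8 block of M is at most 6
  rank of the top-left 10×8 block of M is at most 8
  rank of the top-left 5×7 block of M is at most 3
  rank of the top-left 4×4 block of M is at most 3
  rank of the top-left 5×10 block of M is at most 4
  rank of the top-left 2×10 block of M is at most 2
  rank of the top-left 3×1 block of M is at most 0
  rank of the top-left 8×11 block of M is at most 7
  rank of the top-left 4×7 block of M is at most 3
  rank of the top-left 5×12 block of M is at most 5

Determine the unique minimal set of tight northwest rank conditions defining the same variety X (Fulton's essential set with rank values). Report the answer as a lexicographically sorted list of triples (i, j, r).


Computing R[i][j] = min implied NW-rank bound (n=12, 38 conditions):

  row 1: 0  0  0  0  0  0  0  1  1  1  1  1
  row 2: 0  1  1  1  1  1  1  2  2  2  2  2
  row 3: 0  1  2  2  2  2  2  3  3  3  3  3
  row 4: 1  2  3  3  3  3  3  4  4  4  4  4
  row 5: 1  2  3  3  3  3  3  4  4  4  5  5
  row 6: 1  2  3  3  3  4  4  5  5  5  6  6
  row 7: 1  2  3  3  3  4  4  5  5  5  6  7
  row 8: 1  2  3  3  3  4  4  5  6  6  7  8
  row 9: 1  2  3  3  3  4  5  6  7  7  8  9
  row 10: 1  2  3  4  4  5  6  7  8  8  9  10
  row 11: 1  2  3  4  5  6  7  8  9  9  10  11
  row 12: 1  2  3  4  5  6  7  8  9  10  11  12

reading off 1-entries of Δ²R: w = (8, 2, 3, 1, 11, 6, 12, 9, 7, 4, 5, 10).

7 SE-corners of the 27-cell Rothe diagram give Ess(w):

[(1, 7, 0), (3, 1, 0), (5, 7, 3), (5, 10, 4), (7, 10, 5), (8, 7, 4), (9, 5, 3)]


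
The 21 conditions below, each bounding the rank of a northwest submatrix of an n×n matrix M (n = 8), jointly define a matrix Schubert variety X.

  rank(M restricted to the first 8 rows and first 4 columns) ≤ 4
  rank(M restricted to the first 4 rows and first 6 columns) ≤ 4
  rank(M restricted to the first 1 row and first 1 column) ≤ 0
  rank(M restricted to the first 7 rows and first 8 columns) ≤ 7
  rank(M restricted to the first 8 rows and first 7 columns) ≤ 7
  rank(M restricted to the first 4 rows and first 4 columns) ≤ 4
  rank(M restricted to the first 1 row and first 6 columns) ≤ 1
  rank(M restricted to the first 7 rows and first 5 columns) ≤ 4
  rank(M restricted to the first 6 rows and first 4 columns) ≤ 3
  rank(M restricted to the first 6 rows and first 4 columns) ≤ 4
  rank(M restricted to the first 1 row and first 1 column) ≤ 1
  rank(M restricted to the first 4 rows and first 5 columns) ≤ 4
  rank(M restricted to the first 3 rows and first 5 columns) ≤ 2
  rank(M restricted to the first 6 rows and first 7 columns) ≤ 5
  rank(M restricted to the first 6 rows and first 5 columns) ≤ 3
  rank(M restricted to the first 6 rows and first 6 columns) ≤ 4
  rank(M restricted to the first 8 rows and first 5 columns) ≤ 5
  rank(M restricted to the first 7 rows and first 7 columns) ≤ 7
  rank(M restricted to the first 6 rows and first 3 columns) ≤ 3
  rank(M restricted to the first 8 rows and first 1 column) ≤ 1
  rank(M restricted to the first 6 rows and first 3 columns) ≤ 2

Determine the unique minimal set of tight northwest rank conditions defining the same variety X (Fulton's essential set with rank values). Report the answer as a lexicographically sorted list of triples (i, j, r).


The tightest implied rank at each (i,j), from the 21 conditions:

  0 | 1 | 1 | 1 | 1 | 1 | 1 | 1
  1 | 2 | 2 | 2 | 2 | 2 | 2 | 2
  1 | 2 | 2 | 2 | 2 | 3 | 3 | 3
  1 | 2 | 2 | 3 | 3 | 4 | 4 | 4
  1 | 2 | 2 | 3 | 3 | 4 | 5 | 5
  1 | 2 | 2 | 3 | 3 | 4 | 5 | 6
  1 | 2 | 3 | 4 | 4 | 5 | 6 | 7
  1 | 2 | 3 | 4 | 5 | 6 | 7 | 8

so w = (2, 1, 6, 4, 7, 8, 3, 5).

ℓ(w)=9; the 4 essential cells (i,j,r):

[(1, 1, 0), (3, 5, 2), (6, 3, 2), (6, 5, 3)]
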